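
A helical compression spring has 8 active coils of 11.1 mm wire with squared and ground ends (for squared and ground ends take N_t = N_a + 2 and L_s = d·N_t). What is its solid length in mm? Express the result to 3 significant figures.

111 mm

squared and ground ends: N_t = N_a + 2 = 8 + 2 = 10
L_s = d·N_t = 11.1 × 10 = 111 mm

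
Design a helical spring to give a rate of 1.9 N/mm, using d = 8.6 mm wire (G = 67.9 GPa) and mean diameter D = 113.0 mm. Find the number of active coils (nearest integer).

N_a = Gd⁴/(8D³k) = (67.9×10³ × 8.6⁴)/(8 × 113.0³ × 1.9)
    = 3.71419e+08 / 2.1932e+07 = 16.93 → 17 coils

17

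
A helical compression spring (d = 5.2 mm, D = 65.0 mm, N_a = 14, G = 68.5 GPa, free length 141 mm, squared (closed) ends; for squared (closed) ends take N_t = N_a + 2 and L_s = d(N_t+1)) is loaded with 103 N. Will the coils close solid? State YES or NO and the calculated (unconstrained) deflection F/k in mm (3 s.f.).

k = Gd⁴/(8D³N_a) = (68.5×10³)(5.2⁴)/(8·65.0³·14) = 1.6283 N/mm
N_t = 16; L_s = 5.2·17 = 88.4 mm; δ_solid = L₀ − L_s = 141 − 88.4 = 52.6 mm
δ = F/k = 103/1.6283 = 63.254 mm
δ ≥ δ_solid → spring goes solid

YES, δ = 63.3 mm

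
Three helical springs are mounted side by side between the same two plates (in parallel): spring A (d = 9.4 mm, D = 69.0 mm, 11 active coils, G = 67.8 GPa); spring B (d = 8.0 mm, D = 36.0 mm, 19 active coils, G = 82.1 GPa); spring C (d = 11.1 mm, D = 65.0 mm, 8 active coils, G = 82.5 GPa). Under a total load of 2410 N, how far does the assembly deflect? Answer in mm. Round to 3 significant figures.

k_A = Gd⁴/(8D³N_a) = (67.8×10³)(9.4⁴)/(8·69.0³·11) = 18.311 N/mm
k_B = Gd⁴/(8D³N_a) = (82.1×10³)(8.0⁴)/(8·36.0³·19) = 47.419 N/mm
k_C = Gd⁴/(8D³N_a) = (82.5×10³)(11.1⁴)/(8·65.0³·8) = 71.257 N/mm
Parallel: k_eq = 18.311 + 47.419 + 71.257 = 136.99 N/mm
δ = F/k_eq = 2410/136.99 = 17.593 mm

17.6 mm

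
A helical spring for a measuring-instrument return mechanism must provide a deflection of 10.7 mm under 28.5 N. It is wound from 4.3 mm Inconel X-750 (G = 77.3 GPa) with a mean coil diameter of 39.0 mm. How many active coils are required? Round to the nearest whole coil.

21

Required rate k = F/δ = 28.5/10.7 = 2.6636 N/mm
N_a = Gd⁴/(8D³k) = (77.3×10³ × 4.3⁴)/(8 × 39.0³ × 2.6636)
    = 2.64273e+07 / 1.26399e+06 = 20.91 → 21 coils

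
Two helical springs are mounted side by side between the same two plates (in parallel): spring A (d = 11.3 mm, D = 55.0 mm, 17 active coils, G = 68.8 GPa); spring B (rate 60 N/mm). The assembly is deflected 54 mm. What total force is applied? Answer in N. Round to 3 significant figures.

5920 N

k_A = Gd⁴/(8D³N_a) = (68.8×10³)(11.3⁴)/(8·55.0³·17) = 49.576 N/mm
Parallel: k_eq = 49.576 + 60 = 109.58 N/mm
F = k_eq·δ = 109.58·54 = 5917.1 N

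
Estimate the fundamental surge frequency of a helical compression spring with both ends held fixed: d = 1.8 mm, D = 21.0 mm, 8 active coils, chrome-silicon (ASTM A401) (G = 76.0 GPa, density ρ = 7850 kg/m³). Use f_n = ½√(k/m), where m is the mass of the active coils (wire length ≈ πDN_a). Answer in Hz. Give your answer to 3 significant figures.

k = Gd⁴/(8D³N_a) = (76.0×10³)(1.8⁴)/(8·21.0³·8) = 1.3461 N/mm = 1346.1 N/m
Wire length L = πDN_a = π·21.0·8 = 527.79 mm
m = ρ·(πd²/4)·L = 7850 × 2.5447×10⁻⁶ m² × 0.52779 m = 0.010543 kg
f_n = ½√(k/m) = 0.5·√(1346.1/0.010543) = 0.5·√(1.2767e+05) = 178.66 Hz

179 Hz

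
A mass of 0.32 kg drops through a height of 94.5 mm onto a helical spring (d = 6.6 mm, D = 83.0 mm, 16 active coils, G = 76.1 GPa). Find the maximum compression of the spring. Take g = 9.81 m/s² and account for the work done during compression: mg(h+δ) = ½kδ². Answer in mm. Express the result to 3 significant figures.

k = Gd⁴/(8D³N_a) = (76.1×10³)(6.6⁴)/(8·83.0³·16) = 1.973 N/mm
W = mg = 0.32 × 9.81 = 3.1392 N
½kδ² − Wδ − Wh = 0 → δ = (W + √(W² + 2kWh))/k
δ = (3.1392 + √(9.8546 + 1170.57))/1.973 = (3.1392 + 34.357)/1.973 = 19.005 mm

19.0 mm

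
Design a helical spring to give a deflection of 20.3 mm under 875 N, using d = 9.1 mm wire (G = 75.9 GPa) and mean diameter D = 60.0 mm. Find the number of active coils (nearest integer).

Required rate k = F/δ = 875/20.3 = 43.103 N/mm
N_a = Gd⁴/(8D³k) = (75.9×10³ × 9.1⁴)/(8 × 60.0³ × 43.103)
    = 5.20484e+08 / 7.44828e+07 = 6.988 → 7 coils

7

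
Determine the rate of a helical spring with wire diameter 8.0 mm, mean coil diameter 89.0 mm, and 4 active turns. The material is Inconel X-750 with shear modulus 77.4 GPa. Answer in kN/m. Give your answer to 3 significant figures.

14.1 kN/m

k = Gd⁴/(8D³N_a) = (77.4×10³ × 8.0⁴) / (8 × 89.0³ × 4)
  = 3.1703e+08 / 2.2559e+07 = 14.053 N/mm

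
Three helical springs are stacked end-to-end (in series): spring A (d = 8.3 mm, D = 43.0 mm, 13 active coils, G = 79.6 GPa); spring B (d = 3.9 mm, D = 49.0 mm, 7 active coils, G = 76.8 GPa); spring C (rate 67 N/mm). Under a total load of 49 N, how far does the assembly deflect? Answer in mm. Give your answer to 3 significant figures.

k_A = Gd⁴/(8D³N_a) = (79.6×10³)(8.3⁴)/(8·43.0³·13) = 45.686 N/mm
k_B = Gd⁴/(8D³N_a) = (76.8×10³)(3.9⁴)/(8·49.0³·7) = 2.6968 N/mm
Series: 1/k_eq = 1/45.686 + 1/2.6968 + 1/67 = 0.40763; k_eq = 2.4532 N/mm
δ = F/k_eq = 49/2.4532 = 19.974 mm

20.0 mm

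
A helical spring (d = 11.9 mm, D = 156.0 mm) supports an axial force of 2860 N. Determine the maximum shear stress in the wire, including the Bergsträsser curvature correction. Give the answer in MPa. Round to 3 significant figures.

742 MPa

Spring index C = D/d = 156.0/11.9 = 13.1092
K_B = (4C+2)/(4C−3) = 54.437/49.437 = 1.1011
τ₀ = 8FD/(πd³) = 8·2860·156.0/(π·11.9³) = 3.56928e+06/5294.1 = 674.2 MPa
τ_max = K·τ₀ = 1.1011 × 674.2 = 742.39 MPa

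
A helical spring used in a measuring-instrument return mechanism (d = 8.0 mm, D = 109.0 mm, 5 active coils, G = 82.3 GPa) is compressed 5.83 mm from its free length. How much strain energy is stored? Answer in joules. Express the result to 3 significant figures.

k = Gd⁴/(8D³N_a) = (82.3×10³)(8.0⁴)/(8·109.0³·5) = 6.5076 N/mm
U = ½kδ² = 0.5 × 6.5076 × 5.83² = 110.59 N·mm = 0.11059 J

0.111 J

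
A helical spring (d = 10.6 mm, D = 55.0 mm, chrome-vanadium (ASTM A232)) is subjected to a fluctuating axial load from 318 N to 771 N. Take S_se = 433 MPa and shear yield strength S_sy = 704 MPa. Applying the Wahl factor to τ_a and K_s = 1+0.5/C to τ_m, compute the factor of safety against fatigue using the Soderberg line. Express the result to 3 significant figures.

C = D/d = 55.0/10.6 = 5.1887; K_W = (4C−1)/(4C−4)+0.615/C = 1.2976; K_s = 1+0.5/C = 1.0964
F_a = (F_max−F_min)/2 = 226.5 N; F_m = (F_max+F_min)/2 = 544.5 N
τ_a = K_W·8F_aD/(πd³) = 1.2976 × 26.635 = 34.561 MPa
τ_m = K_s·8F_mD/(πd³) = 1.0964 × 64.03 = 70.2 MPa
Soderberg: 1/n_f = τ_a/S_se + τ_m/S_sy = 34.561/433 + 70.2/704 = 0.07982 + 0.09972 = 0.17953
n_f = 1/0.17953 = 5.57

5.57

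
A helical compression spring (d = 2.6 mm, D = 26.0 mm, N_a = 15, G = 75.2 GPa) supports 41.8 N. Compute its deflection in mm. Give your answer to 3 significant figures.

25.7 mm

k = Gd⁴/(8D³N_a) = (75.2×10³)(2.6⁴)/(8·26.0³·15) = 1.6293 N/mm
δ = F/k = 41.8 / 1.6293 = 25.655 mm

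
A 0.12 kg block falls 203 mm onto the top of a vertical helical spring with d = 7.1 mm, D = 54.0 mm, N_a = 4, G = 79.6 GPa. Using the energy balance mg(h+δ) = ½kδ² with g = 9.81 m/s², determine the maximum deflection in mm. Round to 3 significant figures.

3.48 mm

k = Gd⁴/(8D³N_a) = (79.6×10³)(7.1⁴)/(8·54.0³·4) = 40.143 N/mm
W = mg = 0.12 × 9.81 = 1.1772 N
½kδ² − Wδ − Wh = 0 → δ = (W + √(W² + 2kWh))/k
δ = (1.1772 + √(1.3858 + 19186.3))/40.143 = (1.1772 + 138.52)/40.143 = 3.4799 mm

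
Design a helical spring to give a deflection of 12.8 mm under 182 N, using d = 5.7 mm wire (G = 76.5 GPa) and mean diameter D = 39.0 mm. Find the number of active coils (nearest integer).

12

Required rate k = F/δ = 182/12.8 = 14.219 N/mm
N_a = Gd⁴/(8D³k) = (76.5×10³ × 5.7⁴)/(8 × 39.0³ × 14.219)
    = 8.07534e+07 / 6.74754e+06 = 11.97 → 12 coils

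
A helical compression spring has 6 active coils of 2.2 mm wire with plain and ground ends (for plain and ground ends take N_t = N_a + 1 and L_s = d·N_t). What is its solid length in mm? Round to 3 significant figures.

15.4 mm

plain and ground ends: N_t = N_a + 1 = 6 + 1 = 7
L_s = d·N_t = 2.2 × 7 = 15.4 mm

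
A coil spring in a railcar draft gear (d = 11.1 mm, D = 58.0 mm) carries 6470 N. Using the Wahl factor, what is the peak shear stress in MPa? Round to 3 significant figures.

905 MPa

Spring index C = D/d = 58.0/11.1 = 5.2252
K_W = (4C−1)/(4C−4) + 0.615/C = 19.901/16.901 + 0.1177 = 1.2952
τ₀ = 8FD/(πd³) = 8·6470·58.0/(π·11.1³) = 3.00208e+06/4296.5 = 698.72 MPa
τ_max = K·τ₀ = 1.2952 × 698.72 = 904.99 MPa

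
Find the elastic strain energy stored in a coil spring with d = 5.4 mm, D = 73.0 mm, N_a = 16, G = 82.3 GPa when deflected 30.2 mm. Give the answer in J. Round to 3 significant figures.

k = Gd⁴/(8D³N_a) = (82.3×10³)(5.4⁴)/(8·73.0³·16) = 1.4054 N/mm
U = ½kδ² = 0.5 × 1.4054 × 30.2² = 640.89 N·mm = 0.64089 J

0.641 J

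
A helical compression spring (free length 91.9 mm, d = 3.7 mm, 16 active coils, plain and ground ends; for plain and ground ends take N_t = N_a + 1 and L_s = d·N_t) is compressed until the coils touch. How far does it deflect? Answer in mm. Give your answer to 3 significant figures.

29.0 mm

N_t = 17; L_s = 3.7·17 = 62.9 mm
δ_solid = L₀ − L_s = 91.9 − 62.9 = 29 mm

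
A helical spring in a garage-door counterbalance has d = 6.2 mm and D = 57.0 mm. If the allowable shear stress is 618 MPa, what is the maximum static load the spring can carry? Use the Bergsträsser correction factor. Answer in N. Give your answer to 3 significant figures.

C = D/d = 57.0/6.2 = 9.1935
K_B = (4C+2)/(4C−3) = 38.774/33.774 = 1.1480
τ_max = K·8FD/(πd³) → F_max = τ_allow·πd³/(8DK)
F_max = 618·π·6.2³/(8·57.0·1.1480) = 4.6271e+05/523.51 = 883.87 N

884 N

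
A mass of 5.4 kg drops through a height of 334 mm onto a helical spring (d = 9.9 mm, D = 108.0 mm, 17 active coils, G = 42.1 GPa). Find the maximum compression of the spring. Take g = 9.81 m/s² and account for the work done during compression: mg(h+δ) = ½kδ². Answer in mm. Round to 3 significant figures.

147 mm

k = Gd⁴/(8D³N_a) = (42.1×10³)(9.9⁴)/(8·108.0³·17) = 2.3605 N/mm
W = mg = 5.4 × 9.81 = 52.974 N
½kδ² − Wδ − Wh = 0 → δ = (W + √(W² + 2kWh))/k
δ = (52.974 + √(2806.2 + 83531.8))/2.3605 = (52.974 + 293.83)/2.3605 = 146.92 mm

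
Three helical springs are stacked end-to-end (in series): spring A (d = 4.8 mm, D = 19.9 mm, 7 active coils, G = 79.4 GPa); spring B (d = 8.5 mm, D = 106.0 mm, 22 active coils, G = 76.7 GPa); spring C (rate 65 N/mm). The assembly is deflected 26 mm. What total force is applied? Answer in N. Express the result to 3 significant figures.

47.3 N

k_A = Gd⁴/(8D³N_a) = (79.4×10³)(4.8⁴)/(8·19.9³·7) = 95.508 N/mm
k_B = Gd⁴/(8D³N_a) = (76.7×10³)(8.5⁴)/(8·106.0³·22) = 1.91 N/mm
Series: 1/k_eq = 1/95.508 + 1/1.91 + 1/65 = 0.54941; k_eq = 1.8201 N/mm
F = k_eq·δ = 1.8201·26 = 47.324 N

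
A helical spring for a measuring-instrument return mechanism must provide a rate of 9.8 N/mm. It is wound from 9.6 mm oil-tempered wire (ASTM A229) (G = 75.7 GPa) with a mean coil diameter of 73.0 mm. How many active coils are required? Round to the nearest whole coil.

21

N_a = Gd⁴/(8D³k) = (75.7×10³ × 9.6⁴)/(8 × 73.0³ × 9.8)
    = 6.42955e+08 / 3.04989e+07 = 21.08 → 21 coils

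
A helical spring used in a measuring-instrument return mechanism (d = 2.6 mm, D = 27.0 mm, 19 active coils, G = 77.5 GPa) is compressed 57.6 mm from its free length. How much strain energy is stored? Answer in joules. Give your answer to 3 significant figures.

1.96 J

k = Gd⁴/(8D³N_a) = (77.5×10³)(2.6⁴)/(8·27.0³·19) = 1.1838 N/mm
U = ½kδ² = 0.5 × 1.1838 × 57.6² = 1963.7 N·mm = 1.9637 J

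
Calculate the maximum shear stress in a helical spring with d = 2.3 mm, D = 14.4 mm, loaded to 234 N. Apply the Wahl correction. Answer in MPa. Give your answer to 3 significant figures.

875 MPa

Spring index C = D/d = 14.4/2.3 = 6.2609
K_W = (4C−1)/(4C−4) + 0.615/C = 24.043/21.043 + 0.0982 = 1.2408
τ₀ = 8FD/(πd³) = 8·234·14.4/(π·2.3³) = 26956.8/38.224 = 705.24 MPa
τ_max = K·τ₀ = 1.2408 × 705.24 = 875.05 MPa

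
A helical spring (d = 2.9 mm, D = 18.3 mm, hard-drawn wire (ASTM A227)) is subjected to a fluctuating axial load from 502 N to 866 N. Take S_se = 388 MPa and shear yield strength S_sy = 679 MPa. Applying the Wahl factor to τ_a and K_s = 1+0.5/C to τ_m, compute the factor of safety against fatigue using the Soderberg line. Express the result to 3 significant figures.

C = D/d = 18.3/2.9 = 6.3103; K_W = (4C−1)/(4C−4)+0.615/C = 1.2387; K_s = 1+0.5/C = 1.0792
F_a = (F_max−F_min)/2 = 182 N; F_m = (F_max+F_min)/2 = 684 N
τ_a = K_W·8F_aD/(πd³) = 1.2387 × 347.75 = 430.76 MPa
τ_m = K_s·8F_mD/(πd³) = 1.0792 × 1306.9 = 1410.5 MPa
Soderberg: 1/n_f = τ_a/S_se + τ_m/S_sy = 430.76/388 + 1410.5/679 = 1.11020 + 2.07730 = 3.1875
n_f = 1/3.1875 = 0.3137

0.314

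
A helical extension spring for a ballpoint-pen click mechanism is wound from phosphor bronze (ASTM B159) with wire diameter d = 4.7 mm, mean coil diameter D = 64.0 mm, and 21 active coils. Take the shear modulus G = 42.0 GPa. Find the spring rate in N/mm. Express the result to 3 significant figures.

k = Gd⁴/(8D³N_a) = (42.0×10³ × 4.7⁴) / (8 × 64.0³ × 21)
  = 2.04947e+07 / 4.40402e+07 = 0.46536 N/mm

0.465 N/mm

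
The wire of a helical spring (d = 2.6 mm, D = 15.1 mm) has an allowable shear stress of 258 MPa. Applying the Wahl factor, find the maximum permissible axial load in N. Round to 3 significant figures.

C = D/d = 15.1/2.6 = 5.8077
K_W = (4C−1)/(4C−4) + 0.615/C = 22.231/19.231 + 0.1059 = 1.2619
τ_max = K·8FD/(πd³) → F_max = τ_allow·πd³/(8DK)
F_max = 258·π·2.6³/(8·15.1·1.2619) = 14246/152.44 = 93.454 N

93.5 N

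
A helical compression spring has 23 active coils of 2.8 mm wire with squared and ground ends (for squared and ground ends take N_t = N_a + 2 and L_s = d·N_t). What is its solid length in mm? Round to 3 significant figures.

70.0 mm

squared and ground ends: N_t = N_a + 2 = 23 + 2 = 25
L_s = d·N_t = 2.8 × 25 = 70 mm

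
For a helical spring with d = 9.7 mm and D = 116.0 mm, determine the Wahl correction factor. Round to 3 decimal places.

1.120

C = D/d = 116.0/9.7 = 11.9588
K_W = (4C−1)/(4C−4) + 0.615/C = 46.835/43.835 + 0.0514 = 1.1199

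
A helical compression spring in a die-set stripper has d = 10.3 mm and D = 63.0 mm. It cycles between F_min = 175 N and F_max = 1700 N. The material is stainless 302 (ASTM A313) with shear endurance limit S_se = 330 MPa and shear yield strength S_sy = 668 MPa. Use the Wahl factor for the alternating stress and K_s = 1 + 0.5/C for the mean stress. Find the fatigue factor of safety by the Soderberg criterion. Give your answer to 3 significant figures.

C = D/d = 63.0/10.3 = 6.1165; K_W = (4C−1)/(4C−4)+0.615/C = 1.2471; K_s = 1+0.5/C = 1.0817
F_a = (F_max−F_min)/2 = 762.5 N; F_m = (F_max+F_min)/2 = 937.5 N
τ_a = K_W·8F_aD/(πd³) = 1.2471 × 111.95 = 139.61 MPa
τ_m = K_s·8F_mD/(πd³) = 1.0817 × 137.64 = 148.89 MPa
Soderberg: 1/n_f = τ_a/S_se + τ_m/S_sy = 139.61/330 + 148.89/668 = 0.42307 + 0.22289 = 0.64595
n_f = 1/0.64595 = 1.548

1.55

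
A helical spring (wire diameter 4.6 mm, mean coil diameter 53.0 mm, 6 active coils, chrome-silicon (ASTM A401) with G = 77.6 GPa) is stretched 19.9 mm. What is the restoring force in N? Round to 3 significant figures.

k = Gd⁴/(8D³N_a) = (77.6×10³)(4.6⁴)/(8·53.0³·6) = 4.8621 N/mm
F = k·δ = 4.8621 × 19.9 = 96.756 N

96.8 N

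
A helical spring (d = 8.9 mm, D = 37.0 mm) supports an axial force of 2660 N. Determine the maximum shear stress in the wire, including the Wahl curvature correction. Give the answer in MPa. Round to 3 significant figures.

493 MPa

Spring index C = D/d = 37.0/8.9 = 4.1573
K_W = (4C−1)/(4C−4) + 0.615/C = 15.629/12.629 + 0.1479 = 1.3855
τ₀ = 8FD/(πd³) = 8·2660·37.0/(π·8.9³) = 787360/2214.7 = 355.51 MPa
τ_max = K·τ₀ = 1.3855 × 355.51 = 492.55 MPa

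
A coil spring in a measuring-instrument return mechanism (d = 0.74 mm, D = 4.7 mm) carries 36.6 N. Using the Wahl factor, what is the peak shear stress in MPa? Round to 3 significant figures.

Spring index C = D/d = 4.7/0.74 = 6.3514
K_W = (4C−1)/(4C−4) + 0.615/C = 24.405/21.405 + 0.0968 = 1.2370
τ₀ = 8FD/(πd³) = 8·36.6·4.7/(π·0.74³) = 1376.16/1.273 = 1081 MPa
τ_max = K·τ₀ = 1.2370 × 1081 = 1337.2 MPa

1340 MPa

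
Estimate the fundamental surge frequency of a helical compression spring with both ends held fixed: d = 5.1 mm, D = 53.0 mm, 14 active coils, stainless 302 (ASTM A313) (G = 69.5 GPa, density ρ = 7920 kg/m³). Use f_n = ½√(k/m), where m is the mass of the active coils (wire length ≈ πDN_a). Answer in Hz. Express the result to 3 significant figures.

43.2 Hz

k = Gd⁴/(8D³N_a) = (69.5×10³)(5.1⁴)/(8·53.0³·14) = 2.8198 N/mm = 2819.8 N/m
Wire length L = πDN_a = π·53.0·14 = 2331.1 mm
m = ρ·(πd²/4)·L = 7920 × 20.428×10⁻⁶ m² × 2.3311 m = 0.37715 kg
f_n = ½√(k/m) = 0.5·√(2819.8/0.37715) = 0.5·√(7476.7) = 43.234 Hz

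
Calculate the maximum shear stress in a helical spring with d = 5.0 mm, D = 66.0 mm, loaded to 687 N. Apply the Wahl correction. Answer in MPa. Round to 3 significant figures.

Spring index C = D/d = 66.0/5.0 = 13.2000
K_W = (4C−1)/(4C−4) + 0.615/C = 51.800/48.800 + 0.0466 = 1.1081
τ₀ = 8FD/(πd³) = 8·687·66.0/(π·5.0³) = 362736/392.7 = 923.7 MPa
τ_max = K·τ₀ = 1.1081 × 923.7 = 1023.5 MPa

1020 MPa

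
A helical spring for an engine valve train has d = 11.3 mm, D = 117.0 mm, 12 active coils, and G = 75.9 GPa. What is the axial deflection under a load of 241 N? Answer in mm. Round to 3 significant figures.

29.9 mm

k = Gd⁴/(8D³N_a) = (75.9×10³)(11.3⁴)/(8·117.0³·12) = 8.0487 N/mm
δ = F/k = 241 / 8.0487 = 29.943 mm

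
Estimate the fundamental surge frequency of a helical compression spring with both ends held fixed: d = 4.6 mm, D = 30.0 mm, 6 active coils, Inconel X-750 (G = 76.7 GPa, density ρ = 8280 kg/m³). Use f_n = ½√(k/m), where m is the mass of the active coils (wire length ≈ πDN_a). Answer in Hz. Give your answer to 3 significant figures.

k = Gd⁴/(8D³N_a) = (76.7×10³)(4.6⁴)/(8·30.0³·6) = 26.499 N/mm = 26499 N/m
Wire length L = πDN_a = π·30.0·6 = 565.49 mm
m = ρ·(πd²/4)·L = 8280 × 16.619×10⁻⁶ m² × 0.56549 m = 0.077814 kg
f_n = ½√(k/m) = 0.5·√(26499/0.077814) = 0.5·√(3.4054e+05) = 291.78 Hz

292 Hz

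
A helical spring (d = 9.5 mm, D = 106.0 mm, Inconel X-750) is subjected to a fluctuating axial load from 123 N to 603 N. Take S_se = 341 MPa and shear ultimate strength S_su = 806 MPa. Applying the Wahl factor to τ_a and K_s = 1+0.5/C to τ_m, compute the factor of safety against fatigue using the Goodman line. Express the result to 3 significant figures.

2.51

C = D/d = 106.0/9.5 = 11.1579; K_W = (4C−1)/(4C−4)+0.615/C = 1.1290; K_s = 1+0.5/C = 1.0448
F_a = (F_max−F_min)/2 = 240 N; F_m = (F_max+F_min)/2 = 363 N
τ_a = K_W·8F_aD/(πd³) = 1.1290 × 75.559 = 85.303 MPa
τ_m = K_s·8F_mD/(πd³) = 1.0448 × 114.28 = 119.4 MPa
Goodman: 1/n_f = τ_a/S_se + τ_m/S_su = 85.303/341 + 119.4/806 = 0.25015 + 0.14814 = 0.3983
n_f = 1/0.3983 = 2.511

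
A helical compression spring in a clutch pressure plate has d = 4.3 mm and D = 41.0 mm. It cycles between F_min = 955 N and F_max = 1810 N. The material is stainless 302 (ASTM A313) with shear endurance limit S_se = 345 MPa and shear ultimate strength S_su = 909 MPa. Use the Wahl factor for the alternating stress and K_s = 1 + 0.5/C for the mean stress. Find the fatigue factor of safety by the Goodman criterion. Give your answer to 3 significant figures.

0.251

C = D/d = 41.0/4.3 = 9.5349; K_W = (4C−1)/(4C−4)+0.615/C = 1.1524; K_s = 1+0.5/C = 1.0524
F_a = (F_max−F_min)/2 = 427.5 N; F_m = (F_max+F_min)/2 = 1382.5 N
τ_a = K_W·8F_aD/(πd³) = 1.1524 × 561.38 = 646.92 MPa
τ_m = K_s·8F_mD/(πd³) = 1.0524 × 1815.4 = 1910.6 MPa
Goodman: 1/n_f = τ_a/S_se + τ_m/S_su = 646.92/345 + 1910.6/909 = 1.87512 + 2.10192 = 3.977
n_f = 1/3.977 = 0.2514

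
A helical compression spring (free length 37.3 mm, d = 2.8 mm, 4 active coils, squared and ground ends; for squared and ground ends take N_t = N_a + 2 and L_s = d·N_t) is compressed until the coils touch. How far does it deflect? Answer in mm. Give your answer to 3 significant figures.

N_t = 6; L_s = 2.8·6 = 16.8 mm
δ_solid = L₀ − L_s = 37.3 − 16.8 = 20.5 mm

20.5 mm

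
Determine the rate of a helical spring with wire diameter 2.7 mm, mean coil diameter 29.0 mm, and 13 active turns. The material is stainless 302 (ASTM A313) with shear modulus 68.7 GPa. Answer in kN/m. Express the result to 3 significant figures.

1.44 kN/m

k = Gd⁴/(8D³N_a) = (68.7×10³ × 2.7⁴) / (8 × 29.0³ × 13)
  = 3.651e+06 / 2.53646e+06 = 1.4394 N/mm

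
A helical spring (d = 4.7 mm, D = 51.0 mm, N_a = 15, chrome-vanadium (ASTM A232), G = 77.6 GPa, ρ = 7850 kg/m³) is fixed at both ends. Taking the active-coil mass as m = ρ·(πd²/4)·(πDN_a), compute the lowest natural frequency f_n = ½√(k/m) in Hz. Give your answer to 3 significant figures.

42.6 Hz

k = Gd⁴/(8D³N_a) = (77.6×10³)(4.7⁴)/(8·51.0³·15) = 2.3788 N/mm = 2378.8 N/m
Wire length L = πDN_a = π·51.0·15 = 2403.3 mm
m = ρ·(πd²/4)·L = 7850 × 17.349×10⁻⁶ m² × 2.4033 m = 0.32732 kg
f_n = ½√(k/m) = 0.5·√(2378.8/0.32732) = 0.5·√(7267.7) = 42.625 Hz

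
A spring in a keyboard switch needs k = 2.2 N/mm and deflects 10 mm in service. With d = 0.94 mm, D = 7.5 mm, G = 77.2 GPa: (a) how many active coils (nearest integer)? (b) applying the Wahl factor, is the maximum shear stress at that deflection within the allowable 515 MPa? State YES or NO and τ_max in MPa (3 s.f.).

(a) 8 coils; (b) NO, τ_max = 608 MPa

N_a = Gd⁴/(8D³k) = (77.2×10³)(0.94⁴)/(8·7.5³·2.2) = 8.118 → N_a = 8
Actual rate k = Gd⁴/(8D³·8) = 2.2324 N/mm
Working load F = kδ = 2.2324·10 = 22.324 N
C = 7.5/0.94 = 7.9787; K_W = (4C−1)/(4C−4)+0.615/C = 1.1845
τ_max = K_W·8FD/(πd³) = 1.1845·513.31 = 608.05 MPa
τ_max > 515 MPa → exceeds allowable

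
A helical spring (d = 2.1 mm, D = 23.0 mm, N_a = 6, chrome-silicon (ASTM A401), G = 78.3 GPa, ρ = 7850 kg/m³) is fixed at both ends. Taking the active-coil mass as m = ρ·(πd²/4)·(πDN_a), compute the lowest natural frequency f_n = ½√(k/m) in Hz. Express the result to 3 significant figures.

k = Gd⁴/(8D³N_a) = (78.3×10³)(2.1⁴)/(8·23.0³·6) = 2.6074 N/mm = 2607.4 N/m
Wire length L = πDN_a = π·23.0·6 = 433.54 mm
m = ρ·(πd²/4)·L = 7850 × 3.4636×10⁻⁶ m² × 0.43354 m = 0.011788 kg
f_n = ½√(k/m) = 0.5·√(2607.4/0.011788) = 0.5·√(2.212e+05) = 235.16 Hz

235 Hz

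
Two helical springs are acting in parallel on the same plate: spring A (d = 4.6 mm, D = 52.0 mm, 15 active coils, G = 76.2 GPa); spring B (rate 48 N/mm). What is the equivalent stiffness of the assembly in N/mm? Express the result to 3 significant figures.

50.0 N/mm

k_A = Gd⁴/(8D³N_a) = (76.2×10³)(4.6⁴)/(8·52.0³·15) = 2.0221 N/mm
Parallel: k_eq = 2.0221 + 48 = 50.022 N/mm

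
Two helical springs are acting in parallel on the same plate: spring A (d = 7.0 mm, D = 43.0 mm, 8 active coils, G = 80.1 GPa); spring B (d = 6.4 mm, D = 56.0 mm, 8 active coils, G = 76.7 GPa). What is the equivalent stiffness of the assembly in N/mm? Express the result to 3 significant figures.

k_A = Gd⁴/(8D³N_a) = (80.1×10³)(7.0⁴)/(8·43.0³·8) = 37.795 N/mm
k_B = Gd⁴/(8D³N_a) = (76.7×10³)(6.4⁴)/(8·56.0³·8) = 11.449 N/mm
Parallel: k_eq = 37.795 + 11.449 = 49.245 N/mm

49.2 N/mm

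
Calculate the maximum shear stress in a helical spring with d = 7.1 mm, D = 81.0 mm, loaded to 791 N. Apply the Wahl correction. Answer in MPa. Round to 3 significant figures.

513 MPa

Spring index C = D/d = 81.0/7.1 = 11.4085
K_W = (4C−1)/(4C−4) + 0.615/C = 44.634/41.634 + 0.0539 = 1.1260
τ₀ = 8FD/(πd³) = 8·791·81.0/(π·7.1³) = 512568/1124.4 = 455.85 MPa
τ_max = K·τ₀ = 1.1260 × 455.85 = 513.28 MPa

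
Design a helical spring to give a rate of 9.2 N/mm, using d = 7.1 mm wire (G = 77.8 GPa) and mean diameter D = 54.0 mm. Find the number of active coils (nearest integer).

N_a = Gd⁴/(8D³k) = (77.8×10³ × 7.1⁴)/(8 × 54.0³ × 9.2)
    = 1.97703e+08 / 1.15894e+07 = 17.06 → 17 coils

17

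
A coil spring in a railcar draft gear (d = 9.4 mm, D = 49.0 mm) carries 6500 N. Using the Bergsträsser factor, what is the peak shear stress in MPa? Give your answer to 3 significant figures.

1250 MPa

Spring index C = D/d = 49.0/9.4 = 5.2128
K_B = (4C+2)/(4C−3) = 22.851/17.851 = 1.2801
τ₀ = 8FD/(πd³) = 8·6500·49.0/(π·9.4³) = 2.548e+06/2609.4 = 976.49 MPa
τ_max = K·τ₀ = 1.2801 × 976.49 = 1250 MPa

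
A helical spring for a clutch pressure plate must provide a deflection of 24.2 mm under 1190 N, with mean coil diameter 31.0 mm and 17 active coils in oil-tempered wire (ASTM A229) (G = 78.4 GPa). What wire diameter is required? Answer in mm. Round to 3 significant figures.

7.10 mm

Required rate k = F/δ = 1190/24.2 = 49.174 N/mm
d = (8D³N_a·k / G)^(1/4) = (8·31.0³·17·49.174 / (78.4×10³))^0.25
  = (2541.2)^0.25 = 7.1000 mm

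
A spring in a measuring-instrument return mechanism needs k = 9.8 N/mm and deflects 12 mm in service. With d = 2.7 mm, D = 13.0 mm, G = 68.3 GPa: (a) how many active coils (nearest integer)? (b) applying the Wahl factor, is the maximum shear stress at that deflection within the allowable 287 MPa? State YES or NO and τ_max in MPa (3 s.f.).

N_a = Gd⁴/(8D³k) = (68.3×10³)(2.7⁴)/(8·13.0³·9.8) = 21.07 → N_a = 21
Actual rate k = Gd⁴/(8D³·21) = 9.8341 N/mm
Working load F = kδ = 9.8341·12 = 118.01 N
C = 13.0/2.7 = 4.8148; K_W = (4C−1)/(4C−4)+0.615/C = 1.3243
τ_max = K_W·8FD/(πd³) = 1.3243·198.48 = 262.85 MPa
τ_max ≤ 287 MPa → acceptable

(a) 21 coils; (b) YES, τ_max = 263 MPa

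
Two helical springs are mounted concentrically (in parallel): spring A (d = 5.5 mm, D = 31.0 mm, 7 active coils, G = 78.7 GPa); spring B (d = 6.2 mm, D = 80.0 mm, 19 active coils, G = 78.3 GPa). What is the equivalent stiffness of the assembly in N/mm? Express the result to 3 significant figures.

k_A = Gd⁴/(8D³N_a) = (78.7×10³)(5.5⁴)/(8·31.0³·7) = 43.167 N/mm
k_B = Gd⁴/(8D³N_a) = (78.3×10³)(6.2⁴)/(8·80.0³·19) = 1.4867 N/mm
Parallel: k_eq = 43.167 + 1.4867 = 44.654 N/mm

44.7 N/mm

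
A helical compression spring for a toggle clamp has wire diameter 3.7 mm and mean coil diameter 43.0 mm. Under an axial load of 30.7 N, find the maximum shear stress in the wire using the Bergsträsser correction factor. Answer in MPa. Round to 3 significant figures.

74.0 MPa

Spring index C = D/d = 43.0/3.7 = 11.6216
K_B = (4C+2)/(4C−3) = 48.486/43.486 = 1.1150
τ₀ = 8FD/(πd³) = 8·30.7·43.0/(π·3.7³) = 10560.8/159.13 = 66.365 MPa
τ_max = K·τ₀ = 1.1150 × 66.365 = 73.996 MPa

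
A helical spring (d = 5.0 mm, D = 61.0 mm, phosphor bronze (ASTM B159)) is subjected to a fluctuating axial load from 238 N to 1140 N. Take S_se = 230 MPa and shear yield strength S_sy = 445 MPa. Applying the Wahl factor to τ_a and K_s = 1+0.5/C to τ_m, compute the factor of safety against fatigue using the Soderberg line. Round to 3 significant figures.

C = D/d = 61.0/5.0 = 12.2000; K_W = (4C−1)/(4C−4)+0.615/C = 1.1174; K_s = 1+0.5/C = 1.0410
F_a = (F_max−F_min)/2 = 451 N; F_m = (F_max+F_min)/2 = 689 N
τ_a = K_W·8F_aD/(πd³) = 1.1174 × 560.45 = 626.23 MPa
τ_m = K_s·8F_mD/(πd³) = 1.0410 × 856.21 = 891.3 MPa
Soderberg: 1/n_f = τ_a/S_se + τ_m/S_sy = 626.23/230 + 891.3/445 = 2.72275 + 2.00292 = 4.7257
n_f = 1/4.7257 = 0.2116

0.212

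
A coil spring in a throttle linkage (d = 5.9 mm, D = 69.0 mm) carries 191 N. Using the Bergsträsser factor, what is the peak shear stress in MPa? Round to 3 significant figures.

Spring index C = D/d = 69.0/5.9 = 11.6949
K_B = (4C+2)/(4C−3) = 48.780/43.780 = 1.1142
τ₀ = 8FD/(πd³) = 8·191·69.0/(π·5.9³) = 105432/645.22 = 163.41 MPa
τ_max = K·τ₀ = 1.1142 × 163.41 = 182.07 MPa

182 MPa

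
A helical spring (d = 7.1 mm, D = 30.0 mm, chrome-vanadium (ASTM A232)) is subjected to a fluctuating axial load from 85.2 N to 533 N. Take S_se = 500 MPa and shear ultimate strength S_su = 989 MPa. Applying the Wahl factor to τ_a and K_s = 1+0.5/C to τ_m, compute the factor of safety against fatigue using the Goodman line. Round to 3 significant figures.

4.85

C = D/d = 30.0/7.1 = 4.2254; K_W = (4C−1)/(4C−4)+0.615/C = 1.3781; K_s = 1+0.5/C = 1.1183
F_a = (F_max−F_min)/2 = 223.9 N; F_m = (F_max+F_min)/2 = 309.1 N
τ_a = K_W·8F_aD/(πd³) = 1.3781 × 47.79 = 65.859 MPa
τ_m = K_s·8F_mD/(πd³) = 1.1183 × 65.976 = 73.783 MPa
Goodman: 1/n_f = τ_a/S_se + τ_m/S_su = 65.859/500 + 73.783/989 = 0.13172 + 0.07460 = 0.20632
n_f = 1/0.20632 = 4.847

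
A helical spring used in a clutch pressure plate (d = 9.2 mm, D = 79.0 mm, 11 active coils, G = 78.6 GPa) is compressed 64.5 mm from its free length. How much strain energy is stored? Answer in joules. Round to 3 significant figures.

k = Gd⁴/(8D³N_a) = (78.6×10³)(9.2⁴)/(8·79.0³·11) = 12.978 N/mm
U = ½kδ² = 0.5 × 12.978 × 64.5² = 26996 N·mm = 26.996 J

27.0 J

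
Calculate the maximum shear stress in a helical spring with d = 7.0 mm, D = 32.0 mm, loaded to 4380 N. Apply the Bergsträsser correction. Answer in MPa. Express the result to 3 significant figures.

1380 MPa

Spring index C = D/d = 32.0/7.0 = 4.5714
K_B = (4C+2)/(4C−3) = 20.286/15.286 = 1.3271
τ₀ = 8FD/(πd³) = 8·4380·32.0/(π·7.0³) = 1.12128e+06/1077.6 = 1040.6 MPa
τ_max = K·τ₀ = 1.3271 × 1040.6 = 1380.9 MPa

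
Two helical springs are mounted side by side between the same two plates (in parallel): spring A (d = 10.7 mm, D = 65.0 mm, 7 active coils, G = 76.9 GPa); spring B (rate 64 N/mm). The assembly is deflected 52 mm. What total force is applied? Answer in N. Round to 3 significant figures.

k_A = Gd⁴/(8D³N_a) = (76.9×10³)(10.7⁴)/(8·65.0³·7) = 65.544 N/mm
Parallel: k_eq = 65.544 + 64 = 129.54 N/mm
F = k_eq·δ = 129.54·52 = 6736.3 N

6740 N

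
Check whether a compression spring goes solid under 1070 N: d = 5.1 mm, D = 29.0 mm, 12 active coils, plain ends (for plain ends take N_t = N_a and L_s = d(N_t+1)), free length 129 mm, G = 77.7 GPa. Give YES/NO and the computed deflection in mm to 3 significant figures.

NO, δ = 47.7 mm

k = Gd⁴/(8D³N_a) = (77.7×10³)(5.1⁴)/(8·29.0³·12) = 22.451 N/mm
N_t = 12; L_s = 5.1·13 = 66.3 mm; δ_solid = L₀ − L_s = 129 − 66.3 = 62.7 mm
δ = F/k = 1070/22.451 = 47.659 mm
δ < δ_solid → spring does not go solid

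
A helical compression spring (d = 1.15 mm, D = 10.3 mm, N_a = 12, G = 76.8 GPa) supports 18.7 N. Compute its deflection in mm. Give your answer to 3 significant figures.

14.6 mm

k = Gd⁴/(8D³N_a) = (76.8×10³)(1.15⁴)/(8·10.3³·12) = 1.2805 N/mm
δ = F/k = 18.7 / 1.2805 = 14.604 mm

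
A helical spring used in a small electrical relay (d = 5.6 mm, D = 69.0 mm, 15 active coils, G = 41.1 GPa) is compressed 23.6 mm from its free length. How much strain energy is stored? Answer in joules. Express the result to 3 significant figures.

0.286 J

k = Gd⁴/(8D³N_a) = (41.1×10³)(5.6⁴)/(8·69.0³·15) = 1.0253 N/mm
U = ½kδ² = 0.5 × 1.0253 × 23.6² = 285.54 N·mm = 0.28554 J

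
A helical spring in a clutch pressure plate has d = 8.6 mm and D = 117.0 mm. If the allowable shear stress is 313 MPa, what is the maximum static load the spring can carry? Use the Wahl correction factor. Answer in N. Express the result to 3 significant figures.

C = D/d = 117.0/8.6 = 13.6047
K_W = (4C−1)/(4C−4) + 0.615/C = 53.419/50.419 + 0.0452 = 1.1047
τ_max = K·8FD/(πd³) → F_max = τ_allow·πd³/(8DK)
F_max = 313·π·8.6³/(8·117.0·1.1047) = 6.2545e+05/1034 = 604.88 N

605 N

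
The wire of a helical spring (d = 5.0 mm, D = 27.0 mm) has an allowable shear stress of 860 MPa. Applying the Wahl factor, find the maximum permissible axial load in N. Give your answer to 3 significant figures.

1220 N

C = D/d = 27.0/5.0 = 5.4000
K_W = (4C−1)/(4C−4) + 0.615/C = 20.600/17.600 + 0.1139 = 1.2843
τ_max = K·8FD/(πd³) → F_max = τ_allow·πd³/(8DK)
F_max = 860·π·5.0³/(8·27.0·1.2843) = 3.3772e+05/277.42 = 1217.4 N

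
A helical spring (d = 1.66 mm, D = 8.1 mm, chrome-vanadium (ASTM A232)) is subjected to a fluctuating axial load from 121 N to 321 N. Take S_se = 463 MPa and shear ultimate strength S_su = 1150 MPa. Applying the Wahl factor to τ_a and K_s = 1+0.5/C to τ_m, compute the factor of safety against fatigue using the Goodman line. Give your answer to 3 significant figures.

0.446

C = D/d = 8.1/1.66 = 4.8795; K_W = (4C−1)/(4C−4)+0.615/C = 1.3194; K_s = 1+0.5/C = 1.1025
F_a = (F_max−F_min)/2 = 100 N; F_m = (F_max+F_min)/2 = 221 N
τ_a = K_W·8F_aD/(πd³) = 1.3194 × 450.92 = 594.93 MPa
τ_m = K_s·8F_mD/(πd³) = 1.1025 × 996.54 = 1098.7 MPa
Goodman: 1/n_f = τ_a/S_se + τ_m/S_su = 594.93/463 + 1098.7/1150 = 1.28494 + 0.95535 = 2.2403
n_f = 1/2.2403 = 0.4464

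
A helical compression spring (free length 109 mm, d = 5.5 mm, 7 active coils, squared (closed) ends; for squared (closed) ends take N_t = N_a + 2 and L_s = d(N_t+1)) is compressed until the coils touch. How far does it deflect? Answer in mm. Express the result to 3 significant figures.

54.0 mm

N_t = 9; L_s = 5.5·10 = 55 mm
δ_solid = L₀ − L_s = 109 − 55 = 54 mm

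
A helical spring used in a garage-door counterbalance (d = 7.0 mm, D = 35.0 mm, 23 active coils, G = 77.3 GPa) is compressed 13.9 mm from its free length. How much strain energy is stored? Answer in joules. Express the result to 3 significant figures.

k = Gd⁴/(8D³N_a) = (77.3×10³)(7.0⁴)/(8·35.0³·23) = 23.526 N/mm
U = ½kδ² = 0.5 × 23.526 × 13.9² = 2272.7 N·mm = 2.2727 J

2.27 J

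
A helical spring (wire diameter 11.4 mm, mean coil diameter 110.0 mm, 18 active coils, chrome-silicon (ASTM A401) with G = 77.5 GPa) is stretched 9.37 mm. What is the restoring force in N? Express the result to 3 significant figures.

64.0 N

k = Gd⁴/(8D³N_a) = (77.5×10³)(11.4⁴)/(8·110.0³·18) = 6.8294 N/mm
F = k·δ = 6.8294 × 9.37 = 63.991 N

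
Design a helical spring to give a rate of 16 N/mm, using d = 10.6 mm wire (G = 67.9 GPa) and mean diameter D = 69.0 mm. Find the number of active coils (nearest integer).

20

N_a = Gd⁴/(8D³k) = (67.9×10³ × 10.6⁴)/(8 × 69.0³ × 16)
    = 8.57222e+08 / 4.20492e+07 = 20.39 → 20 coils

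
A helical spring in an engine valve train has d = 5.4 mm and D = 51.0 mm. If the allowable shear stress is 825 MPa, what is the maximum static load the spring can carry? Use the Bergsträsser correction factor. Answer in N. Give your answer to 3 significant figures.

C = D/d = 51.0/5.4 = 9.4444
K_B = (4C+2)/(4C−3) = 39.778/34.778 = 1.1438
τ_max = K·8FD/(πd³) → F_max = τ_allow·πd³/(8DK)
F_max = 825·π·5.4³/(8·51.0·1.1438) = 4.0812e+05/466.66 = 874.55 N

875 N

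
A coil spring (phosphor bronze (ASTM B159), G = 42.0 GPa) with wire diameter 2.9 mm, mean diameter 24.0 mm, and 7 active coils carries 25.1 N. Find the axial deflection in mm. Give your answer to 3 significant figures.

6.54 mm

k = Gd⁴/(8D³N_a) = (42.0×10³)(2.9⁴)/(8·24.0³·7) = 3.8372 N/mm
δ = F/k = 25.1 / 3.8372 = 6.5412 mm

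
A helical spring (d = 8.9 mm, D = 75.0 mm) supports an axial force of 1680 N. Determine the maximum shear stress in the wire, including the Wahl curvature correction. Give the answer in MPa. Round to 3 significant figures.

Spring index C = D/d = 75.0/8.9 = 8.4270
K_W = (4C−1)/(4C−4) + 0.615/C = 32.708/29.708 + 0.0730 = 1.1740
τ₀ = 8FD/(πd³) = 8·1680·75.0/(π·8.9³) = 1.008e+06/2214.7 = 455.14 MPa
τ_max = K·τ₀ = 1.1740 × 455.14 = 534.31 MPa

534 MPa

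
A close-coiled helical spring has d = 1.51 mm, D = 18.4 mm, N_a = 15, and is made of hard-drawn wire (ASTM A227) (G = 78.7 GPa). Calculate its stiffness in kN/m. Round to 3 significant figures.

0.547 kN/m

k = Gd⁴/(8D³N_a) = (78.7×10³ × 1.51⁴) / (8 × 18.4³ × 15)
  = 409150 / 747540 = 0.54733 N/mm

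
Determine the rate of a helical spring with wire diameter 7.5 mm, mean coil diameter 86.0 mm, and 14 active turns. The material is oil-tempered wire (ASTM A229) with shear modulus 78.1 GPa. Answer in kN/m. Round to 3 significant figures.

k = Gd⁴/(8D³N_a) = (78.1×10³ × 7.5⁴) / (8 × 86.0³ × 14)
  = 2.47113e+08 / 7.12383e+07 = 3.4688 N/mm

3.47 kN/m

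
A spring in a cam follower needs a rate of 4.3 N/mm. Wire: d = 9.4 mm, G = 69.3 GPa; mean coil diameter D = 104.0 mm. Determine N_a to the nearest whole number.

N_a = Gd⁴/(8D³k) = (69.3×10³ × 9.4⁴)/(8 × 104.0³ × 4.3)
    = 5.41059e+08 / 3.86953e+07 = 13.98 → 14 coils

14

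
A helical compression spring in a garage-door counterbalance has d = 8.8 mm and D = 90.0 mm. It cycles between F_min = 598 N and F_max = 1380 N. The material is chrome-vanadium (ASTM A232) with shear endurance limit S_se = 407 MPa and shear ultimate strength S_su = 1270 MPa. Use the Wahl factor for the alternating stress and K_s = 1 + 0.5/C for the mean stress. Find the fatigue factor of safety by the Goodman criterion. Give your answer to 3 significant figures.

1.55

C = D/d = 90.0/8.8 = 10.2273; K_W = (4C−1)/(4C−4)+0.615/C = 1.1414; K_s = 1+0.5/C = 1.0489
F_a = (F_max−F_min)/2 = 391 N; F_m = (F_max+F_min)/2 = 989 N
τ_a = K_W·8F_aD/(πd³) = 1.1414 × 131.5 = 150.09 MPa
τ_m = K_s·8F_mD/(πd³) = 1.0489 × 332.61 = 348.87 MPa
Goodman: 1/n_f = τ_a/S_se + τ_m/S_su = 150.09/407 + 348.87/1270 = 0.36877 + 0.27470 = 0.64347
n_f = 1/0.64347 = 1.554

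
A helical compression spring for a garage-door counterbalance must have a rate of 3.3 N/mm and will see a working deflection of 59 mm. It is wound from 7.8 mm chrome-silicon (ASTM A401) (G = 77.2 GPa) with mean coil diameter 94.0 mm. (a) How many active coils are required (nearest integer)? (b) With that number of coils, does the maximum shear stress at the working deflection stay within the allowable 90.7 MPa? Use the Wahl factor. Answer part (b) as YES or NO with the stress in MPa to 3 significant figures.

(a) 13 coils; (b) NO, τ_max = 110 MPa

N_a = Gd⁴/(8D³k) = (77.2×10³)(7.8⁴)/(8·94.0³·3.3) = 13.03 → N_a = 13
Actual rate k = Gd⁴/(8D³·13) = 3.3081 N/mm
Working load F = kδ = 3.3081·59 = 195.18 N
C = 94.0/7.8 = 12.0513; K_W = (4C−1)/(4C−4)+0.615/C = 1.1189
τ_max = K_W·8FD/(πd³) = 1.1189·98.45 = 110.16 MPa
τ_max > 90.7 MPa → exceeds allowable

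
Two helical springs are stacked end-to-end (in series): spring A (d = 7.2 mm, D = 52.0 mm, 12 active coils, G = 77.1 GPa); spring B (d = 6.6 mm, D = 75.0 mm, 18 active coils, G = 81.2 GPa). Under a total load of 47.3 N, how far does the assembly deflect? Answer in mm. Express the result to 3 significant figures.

21.7 mm

k_A = Gd⁴/(8D³N_a) = (77.1×10³)(7.2⁴)/(8·52.0³·12) = 15.35 N/mm
k_B = Gd⁴/(8D³N_a) = (81.2×10³)(6.6⁴)/(8·75.0³·18) = 2.5362 N/mm
Series: 1/k_eq = 1/15.35 + 1/2.5362 = 0.45944; k_eq = 2.1766 N/mm
δ = F/k_eq = 47.3/2.1766 = 21.731 mm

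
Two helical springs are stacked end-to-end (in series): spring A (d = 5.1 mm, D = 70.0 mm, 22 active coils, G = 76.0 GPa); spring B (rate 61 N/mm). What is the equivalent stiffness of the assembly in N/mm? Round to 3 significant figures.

k_A = Gd⁴/(8D³N_a) = (76.0×10³)(5.1⁴)/(8·70.0³·22) = 0.8517 N/mm
Series: 1/k_eq = 1/0.8517 + 1/61 = 1.1905; k_eq = 0.83997 N/mm

0.840 N/mm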